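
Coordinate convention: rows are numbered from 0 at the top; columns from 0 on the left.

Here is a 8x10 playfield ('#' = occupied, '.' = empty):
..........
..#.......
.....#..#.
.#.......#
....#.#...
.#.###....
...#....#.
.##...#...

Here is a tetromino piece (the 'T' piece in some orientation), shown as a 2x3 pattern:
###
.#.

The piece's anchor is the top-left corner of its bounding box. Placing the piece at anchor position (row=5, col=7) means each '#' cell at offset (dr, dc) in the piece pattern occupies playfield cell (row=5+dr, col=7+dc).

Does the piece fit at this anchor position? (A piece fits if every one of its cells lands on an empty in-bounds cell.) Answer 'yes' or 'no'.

Answer: no

Derivation:
Check each piece cell at anchor (5, 7):
  offset (0,0) -> (5,7): empty -> OK
  offset (0,1) -> (5,8): empty -> OK
  offset (0,2) -> (5,9): empty -> OK
  offset (1,1) -> (6,8): occupied ('#') -> FAIL
All cells valid: no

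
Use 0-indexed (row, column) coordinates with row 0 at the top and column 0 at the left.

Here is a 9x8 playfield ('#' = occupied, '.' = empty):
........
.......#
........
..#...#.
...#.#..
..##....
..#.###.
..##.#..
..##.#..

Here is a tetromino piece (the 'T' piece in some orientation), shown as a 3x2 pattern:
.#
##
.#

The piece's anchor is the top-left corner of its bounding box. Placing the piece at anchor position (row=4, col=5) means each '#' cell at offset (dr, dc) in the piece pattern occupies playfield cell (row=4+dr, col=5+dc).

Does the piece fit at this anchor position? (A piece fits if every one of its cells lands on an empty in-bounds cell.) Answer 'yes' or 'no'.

Answer: no

Derivation:
Check each piece cell at anchor (4, 5):
  offset (0,1) -> (4,6): empty -> OK
  offset (1,0) -> (5,5): empty -> OK
  offset (1,1) -> (5,6): empty -> OK
  offset (2,1) -> (6,6): occupied ('#') -> FAIL
All cells valid: no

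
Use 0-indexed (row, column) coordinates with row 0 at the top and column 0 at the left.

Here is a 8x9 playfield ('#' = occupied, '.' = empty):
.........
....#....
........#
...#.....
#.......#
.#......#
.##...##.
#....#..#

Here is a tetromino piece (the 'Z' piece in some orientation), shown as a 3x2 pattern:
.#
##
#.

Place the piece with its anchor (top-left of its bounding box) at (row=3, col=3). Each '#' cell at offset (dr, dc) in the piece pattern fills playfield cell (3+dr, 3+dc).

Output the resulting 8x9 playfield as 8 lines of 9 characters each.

Answer: .........
....#....
........#
...##....
#..##...#
.#.#....#
.##...##.
#....#..#

Derivation:
Fill (3+0,3+1) = (3,4)
Fill (3+1,3+0) = (4,3)
Fill (3+1,3+1) = (4,4)
Fill (3+2,3+0) = (5,3)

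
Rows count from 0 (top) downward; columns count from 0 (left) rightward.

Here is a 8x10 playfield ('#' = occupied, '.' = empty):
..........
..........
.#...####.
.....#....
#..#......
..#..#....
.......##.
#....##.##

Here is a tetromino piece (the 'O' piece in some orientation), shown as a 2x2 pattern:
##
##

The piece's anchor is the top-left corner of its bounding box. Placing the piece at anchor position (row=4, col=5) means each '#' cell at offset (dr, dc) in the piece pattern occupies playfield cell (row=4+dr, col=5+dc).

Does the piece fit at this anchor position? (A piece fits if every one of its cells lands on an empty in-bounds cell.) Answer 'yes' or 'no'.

Check each piece cell at anchor (4, 5):
  offset (0,0) -> (4,5): empty -> OK
  offset (0,1) -> (4,6): empty -> OK
  offset (1,0) -> (5,5): occupied ('#') -> FAIL
  offset (1,1) -> (5,6): empty -> OK
All cells valid: no

Answer: no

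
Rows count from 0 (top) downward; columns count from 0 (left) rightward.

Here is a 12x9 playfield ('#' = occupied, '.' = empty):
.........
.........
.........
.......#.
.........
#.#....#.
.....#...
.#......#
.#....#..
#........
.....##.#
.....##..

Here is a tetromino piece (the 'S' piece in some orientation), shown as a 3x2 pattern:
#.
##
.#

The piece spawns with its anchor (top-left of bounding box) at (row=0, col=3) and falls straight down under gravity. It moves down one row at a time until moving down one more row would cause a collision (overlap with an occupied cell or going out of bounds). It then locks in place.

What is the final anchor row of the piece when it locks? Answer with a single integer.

Answer: 9

Derivation:
Spawn at (row=0, col=3). Try each row:
  row 0: fits
  row 1: fits
  row 2: fits
  row 3: fits
  row 4: fits
  row 5: fits
  row 6: fits
  row 7: fits
  row 8: fits
  row 9: fits
  row 10: blocked -> lock at row 9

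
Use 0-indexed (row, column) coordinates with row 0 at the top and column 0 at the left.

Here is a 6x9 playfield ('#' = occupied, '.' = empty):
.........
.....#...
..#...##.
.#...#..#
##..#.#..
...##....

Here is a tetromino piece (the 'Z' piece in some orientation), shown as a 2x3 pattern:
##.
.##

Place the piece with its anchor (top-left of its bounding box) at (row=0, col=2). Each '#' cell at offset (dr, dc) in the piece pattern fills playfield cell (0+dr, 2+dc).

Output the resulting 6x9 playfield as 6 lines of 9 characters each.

Fill (0+0,2+0) = (0,2)
Fill (0+0,2+1) = (0,3)
Fill (0+1,2+1) = (1,3)
Fill (0+1,2+2) = (1,4)

Answer: ..##.....
...###...
..#...##.
.#...#..#
##..#.#..
...##....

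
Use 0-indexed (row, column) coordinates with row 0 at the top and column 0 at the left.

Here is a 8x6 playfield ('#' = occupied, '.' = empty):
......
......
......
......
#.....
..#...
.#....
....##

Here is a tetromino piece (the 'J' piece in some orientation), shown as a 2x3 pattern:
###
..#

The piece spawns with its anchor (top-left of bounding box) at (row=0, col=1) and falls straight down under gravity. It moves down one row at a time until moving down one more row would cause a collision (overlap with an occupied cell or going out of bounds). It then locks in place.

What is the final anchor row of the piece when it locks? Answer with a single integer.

Spawn at (row=0, col=1). Try each row:
  row 0: fits
  row 1: fits
  row 2: fits
  row 3: fits
  row 4: fits
  row 5: blocked -> lock at row 4

Answer: 4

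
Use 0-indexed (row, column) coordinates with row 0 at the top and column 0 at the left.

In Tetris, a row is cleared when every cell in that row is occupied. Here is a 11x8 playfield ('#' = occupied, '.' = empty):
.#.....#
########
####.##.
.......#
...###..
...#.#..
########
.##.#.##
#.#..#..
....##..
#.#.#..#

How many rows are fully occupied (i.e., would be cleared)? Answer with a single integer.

Check each row:
  row 0: 6 empty cells -> not full
  row 1: 0 empty cells -> FULL (clear)
  row 2: 2 empty cells -> not full
  row 3: 7 empty cells -> not full
  row 4: 5 empty cells -> not full
  row 5: 6 empty cells -> not full
  row 6: 0 empty cells -> FULL (clear)
  row 7: 3 empty cells -> not full
  row 8: 5 empty cells -> not full
  row 9: 6 empty cells -> not full
  row 10: 4 empty cells -> not full
Total rows cleared: 2

Answer: 2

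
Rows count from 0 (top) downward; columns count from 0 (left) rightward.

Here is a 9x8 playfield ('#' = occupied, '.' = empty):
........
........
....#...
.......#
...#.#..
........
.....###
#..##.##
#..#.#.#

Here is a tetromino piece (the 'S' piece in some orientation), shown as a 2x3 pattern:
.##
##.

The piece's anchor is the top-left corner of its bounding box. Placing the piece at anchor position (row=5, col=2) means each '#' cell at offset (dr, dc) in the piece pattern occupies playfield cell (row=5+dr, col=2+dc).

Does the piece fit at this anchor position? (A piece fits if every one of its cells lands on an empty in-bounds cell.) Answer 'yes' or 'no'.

Answer: yes

Derivation:
Check each piece cell at anchor (5, 2):
  offset (0,1) -> (5,3): empty -> OK
  offset (0,2) -> (5,4): empty -> OK
  offset (1,0) -> (6,2): empty -> OK
  offset (1,1) -> (6,3): empty -> OK
All cells valid: yes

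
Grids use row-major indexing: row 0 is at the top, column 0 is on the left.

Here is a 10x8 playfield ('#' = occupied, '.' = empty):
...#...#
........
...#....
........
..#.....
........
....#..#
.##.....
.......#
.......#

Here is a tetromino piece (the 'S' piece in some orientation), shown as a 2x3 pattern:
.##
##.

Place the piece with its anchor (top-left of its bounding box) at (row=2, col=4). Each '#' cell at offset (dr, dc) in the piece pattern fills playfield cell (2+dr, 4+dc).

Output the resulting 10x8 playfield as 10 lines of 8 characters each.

Answer: ...#...#
........
...#.##.
....##..
..#.....
........
....#..#
.##.....
.......#
.......#

Derivation:
Fill (2+0,4+1) = (2,5)
Fill (2+0,4+2) = (2,6)
Fill (2+1,4+0) = (3,4)
Fill (2+1,4+1) = (3,5)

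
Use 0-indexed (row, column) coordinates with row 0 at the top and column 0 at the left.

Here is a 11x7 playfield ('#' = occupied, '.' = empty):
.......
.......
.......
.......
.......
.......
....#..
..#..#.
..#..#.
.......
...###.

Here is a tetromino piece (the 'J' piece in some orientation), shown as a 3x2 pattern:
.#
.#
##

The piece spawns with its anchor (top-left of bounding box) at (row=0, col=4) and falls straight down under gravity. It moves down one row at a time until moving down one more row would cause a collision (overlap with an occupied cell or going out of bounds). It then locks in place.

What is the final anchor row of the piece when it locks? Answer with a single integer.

Spawn at (row=0, col=4). Try each row:
  row 0: fits
  row 1: fits
  row 2: fits
  row 3: fits
  row 4: blocked -> lock at row 3

Answer: 3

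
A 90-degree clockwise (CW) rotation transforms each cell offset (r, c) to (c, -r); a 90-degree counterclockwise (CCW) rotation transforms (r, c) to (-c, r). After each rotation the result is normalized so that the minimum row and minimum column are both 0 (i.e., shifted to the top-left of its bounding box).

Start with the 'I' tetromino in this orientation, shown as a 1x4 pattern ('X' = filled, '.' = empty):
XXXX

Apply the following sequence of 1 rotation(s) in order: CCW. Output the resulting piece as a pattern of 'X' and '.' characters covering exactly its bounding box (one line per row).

Answer: X
X
X
X

Derivation:
Start:
XXXX
After rotation 1 (CCW):
X
X
X
X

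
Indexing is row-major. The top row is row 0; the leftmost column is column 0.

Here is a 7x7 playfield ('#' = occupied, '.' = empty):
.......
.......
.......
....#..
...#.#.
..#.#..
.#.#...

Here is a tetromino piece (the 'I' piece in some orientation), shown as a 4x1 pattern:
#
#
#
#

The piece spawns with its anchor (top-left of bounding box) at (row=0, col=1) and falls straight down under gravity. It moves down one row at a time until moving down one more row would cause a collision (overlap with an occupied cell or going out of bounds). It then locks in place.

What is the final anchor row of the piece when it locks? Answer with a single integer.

Spawn at (row=0, col=1). Try each row:
  row 0: fits
  row 1: fits
  row 2: fits
  row 3: blocked -> lock at row 2

Answer: 2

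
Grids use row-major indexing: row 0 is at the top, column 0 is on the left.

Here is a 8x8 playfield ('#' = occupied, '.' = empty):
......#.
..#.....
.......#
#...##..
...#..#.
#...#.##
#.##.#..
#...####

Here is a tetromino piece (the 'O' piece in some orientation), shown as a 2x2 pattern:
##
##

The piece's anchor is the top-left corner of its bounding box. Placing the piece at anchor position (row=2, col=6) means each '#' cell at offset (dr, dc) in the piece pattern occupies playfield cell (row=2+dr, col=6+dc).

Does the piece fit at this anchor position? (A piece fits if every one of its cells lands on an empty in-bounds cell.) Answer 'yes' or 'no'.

Check each piece cell at anchor (2, 6):
  offset (0,0) -> (2,6): empty -> OK
  offset (0,1) -> (2,7): occupied ('#') -> FAIL
  offset (1,0) -> (3,6): empty -> OK
  offset (1,1) -> (3,7): empty -> OK
All cells valid: no

Answer: no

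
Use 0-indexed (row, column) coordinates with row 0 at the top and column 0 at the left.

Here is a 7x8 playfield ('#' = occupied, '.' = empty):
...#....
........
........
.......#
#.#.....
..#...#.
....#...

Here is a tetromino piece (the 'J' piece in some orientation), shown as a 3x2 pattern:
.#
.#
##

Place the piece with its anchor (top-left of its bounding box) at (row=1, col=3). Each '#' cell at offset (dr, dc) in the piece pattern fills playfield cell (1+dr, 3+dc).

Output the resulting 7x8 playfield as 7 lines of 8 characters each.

Fill (1+0,3+1) = (1,4)
Fill (1+1,3+1) = (2,4)
Fill (1+2,3+0) = (3,3)
Fill (1+2,3+1) = (3,4)

Answer: ...#....
....#...
....#...
...##..#
#.#.....
..#...#.
....#...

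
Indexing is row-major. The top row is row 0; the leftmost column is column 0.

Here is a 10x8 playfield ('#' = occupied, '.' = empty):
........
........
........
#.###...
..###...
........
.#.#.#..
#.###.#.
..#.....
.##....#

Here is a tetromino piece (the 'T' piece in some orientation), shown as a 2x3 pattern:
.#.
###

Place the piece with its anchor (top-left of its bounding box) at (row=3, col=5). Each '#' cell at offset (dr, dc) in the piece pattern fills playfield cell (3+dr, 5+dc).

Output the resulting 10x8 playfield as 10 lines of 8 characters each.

Fill (3+0,5+1) = (3,6)
Fill (3+1,5+0) = (4,5)
Fill (3+1,5+1) = (4,6)
Fill (3+1,5+2) = (4,7)

Answer: ........
........
........
#.###.#.
..######
........
.#.#.#..
#.###.#.
..#.....
.##....#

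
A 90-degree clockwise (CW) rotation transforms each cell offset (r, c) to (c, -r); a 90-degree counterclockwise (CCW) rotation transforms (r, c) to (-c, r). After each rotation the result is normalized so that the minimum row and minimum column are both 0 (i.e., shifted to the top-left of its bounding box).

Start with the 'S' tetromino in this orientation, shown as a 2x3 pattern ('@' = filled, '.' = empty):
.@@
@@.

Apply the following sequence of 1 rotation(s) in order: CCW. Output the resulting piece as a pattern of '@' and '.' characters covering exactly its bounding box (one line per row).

Answer: @.
@@
.@

Derivation:
Start:
.@@
@@.
After rotation 1 (CCW):
@.
@@
.@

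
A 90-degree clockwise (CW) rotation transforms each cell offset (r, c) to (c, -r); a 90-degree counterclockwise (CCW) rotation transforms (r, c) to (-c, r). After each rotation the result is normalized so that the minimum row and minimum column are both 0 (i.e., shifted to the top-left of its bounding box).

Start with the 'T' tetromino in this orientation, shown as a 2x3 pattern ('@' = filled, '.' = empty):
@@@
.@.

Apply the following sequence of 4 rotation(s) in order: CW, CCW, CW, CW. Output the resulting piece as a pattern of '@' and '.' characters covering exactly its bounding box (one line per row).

Start:
@@@
.@.
After rotation 1 (CW):
.@
@@
.@
After rotation 2 (CCW):
@@@
.@.
After rotation 3 (CW):
.@
@@
.@
After rotation 4 (CW):
.@.
@@@

Answer: .@.
@@@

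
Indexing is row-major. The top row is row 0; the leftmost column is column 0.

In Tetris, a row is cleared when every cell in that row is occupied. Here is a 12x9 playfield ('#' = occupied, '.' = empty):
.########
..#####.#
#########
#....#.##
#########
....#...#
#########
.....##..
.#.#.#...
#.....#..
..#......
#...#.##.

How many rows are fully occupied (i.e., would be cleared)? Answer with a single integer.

Check each row:
  row 0: 1 empty cell -> not full
  row 1: 3 empty cells -> not full
  row 2: 0 empty cells -> FULL (clear)
  row 3: 5 empty cells -> not full
  row 4: 0 empty cells -> FULL (clear)
  row 5: 7 empty cells -> not full
  row 6: 0 empty cells -> FULL (clear)
  row 7: 7 empty cells -> not full
  row 8: 6 empty cells -> not full
  row 9: 7 empty cells -> not full
  row 10: 8 empty cells -> not full
  row 11: 5 empty cells -> not full
Total rows cleared: 3

Answer: 3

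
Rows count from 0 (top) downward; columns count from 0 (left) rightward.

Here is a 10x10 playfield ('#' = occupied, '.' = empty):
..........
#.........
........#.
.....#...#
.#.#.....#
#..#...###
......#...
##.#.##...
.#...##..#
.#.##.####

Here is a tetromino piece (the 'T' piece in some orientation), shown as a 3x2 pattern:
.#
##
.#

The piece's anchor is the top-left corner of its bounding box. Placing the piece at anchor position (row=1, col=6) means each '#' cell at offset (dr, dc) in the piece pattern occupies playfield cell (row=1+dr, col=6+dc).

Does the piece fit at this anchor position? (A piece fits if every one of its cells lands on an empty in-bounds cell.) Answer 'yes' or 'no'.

Answer: yes

Derivation:
Check each piece cell at anchor (1, 6):
  offset (0,1) -> (1,7): empty -> OK
  offset (1,0) -> (2,6): empty -> OK
  offset (1,1) -> (2,7): empty -> OK
  offset (2,1) -> (3,7): empty -> OK
All cells valid: yes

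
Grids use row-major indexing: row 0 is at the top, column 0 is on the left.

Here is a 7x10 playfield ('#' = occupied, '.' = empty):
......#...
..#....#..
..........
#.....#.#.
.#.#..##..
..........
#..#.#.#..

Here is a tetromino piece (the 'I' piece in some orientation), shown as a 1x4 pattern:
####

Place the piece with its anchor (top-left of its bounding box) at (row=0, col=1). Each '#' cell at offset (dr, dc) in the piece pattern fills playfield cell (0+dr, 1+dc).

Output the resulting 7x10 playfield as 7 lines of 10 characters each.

Answer: .####.#...
..#....#..
..........
#.....#.#.
.#.#..##..
..........
#..#.#.#..

Derivation:
Fill (0+0,1+0) = (0,1)
Fill (0+0,1+1) = (0,2)
Fill (0+0,1+2) = (0,3)
Fill (0+0,1+3) = (0,4)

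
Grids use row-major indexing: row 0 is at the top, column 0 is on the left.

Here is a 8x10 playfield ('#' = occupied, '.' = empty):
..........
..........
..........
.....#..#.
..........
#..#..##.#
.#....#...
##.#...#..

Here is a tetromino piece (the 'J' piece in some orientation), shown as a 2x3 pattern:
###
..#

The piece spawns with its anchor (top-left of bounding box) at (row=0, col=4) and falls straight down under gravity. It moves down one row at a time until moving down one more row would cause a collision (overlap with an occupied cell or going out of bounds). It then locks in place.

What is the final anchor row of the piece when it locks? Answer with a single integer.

Spawn at (row=0, col=4). Try each row:
  row 0: fits
  row 1: fits
  row 2: fits
  row 3: blocked -> lock at row 2

Answer: 2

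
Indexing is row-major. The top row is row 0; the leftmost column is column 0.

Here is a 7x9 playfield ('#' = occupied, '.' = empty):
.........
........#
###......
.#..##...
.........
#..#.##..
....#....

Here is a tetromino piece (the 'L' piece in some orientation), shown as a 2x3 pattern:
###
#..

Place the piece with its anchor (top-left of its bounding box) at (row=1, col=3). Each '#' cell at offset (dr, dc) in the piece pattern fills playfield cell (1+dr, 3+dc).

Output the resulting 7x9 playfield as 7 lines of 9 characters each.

Answer: .........
...###..#
####.....
.#..##...
.........
#..#.##..
....#....

Derivation:
Fill (1+0,3+0) = (1,3)
Fill (1+0,3+1) = (1,4)
Fill (1+0,3+2) = (1,5)
Fill (1+1,3+0) = (2,3)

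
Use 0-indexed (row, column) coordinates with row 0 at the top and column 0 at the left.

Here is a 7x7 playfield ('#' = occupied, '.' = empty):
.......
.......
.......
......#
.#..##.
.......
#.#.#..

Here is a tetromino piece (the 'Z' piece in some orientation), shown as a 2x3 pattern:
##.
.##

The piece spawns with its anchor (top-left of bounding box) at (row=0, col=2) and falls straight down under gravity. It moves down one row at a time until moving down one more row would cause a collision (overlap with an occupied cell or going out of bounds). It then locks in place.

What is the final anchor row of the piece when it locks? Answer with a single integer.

Answer: 2

Derivation:
Spawn at (row=0, col=2). Try each row:
  row 0: fits
  row 1: fits
  row 2: fits
  row 3: blocked -> lock at row 2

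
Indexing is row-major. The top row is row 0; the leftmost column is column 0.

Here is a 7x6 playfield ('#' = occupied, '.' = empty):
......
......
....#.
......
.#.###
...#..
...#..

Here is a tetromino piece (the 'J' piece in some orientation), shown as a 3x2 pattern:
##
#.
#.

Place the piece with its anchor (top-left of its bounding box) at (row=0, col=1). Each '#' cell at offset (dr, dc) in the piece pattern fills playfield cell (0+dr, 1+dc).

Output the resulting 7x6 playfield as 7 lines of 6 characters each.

Fill (0+0,1+0) = (0,1)
Fill (0+0,1+1) = (0,2)
Fill (0+1,1+0) = (1,1)
Fill (0+2,1+0) = (2,1)

Answer: .##...
.#....
.#..#.
......
.#.###
...#..
...#..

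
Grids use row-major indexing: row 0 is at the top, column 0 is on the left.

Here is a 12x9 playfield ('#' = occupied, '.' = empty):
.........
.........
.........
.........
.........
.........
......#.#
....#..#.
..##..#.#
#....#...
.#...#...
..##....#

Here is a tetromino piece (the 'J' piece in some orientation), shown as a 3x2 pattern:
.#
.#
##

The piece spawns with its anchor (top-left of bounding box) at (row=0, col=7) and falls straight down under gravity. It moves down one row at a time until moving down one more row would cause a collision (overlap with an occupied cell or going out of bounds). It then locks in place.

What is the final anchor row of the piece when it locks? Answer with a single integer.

Answer: 3

Derivation:
Spawn at (row=0, col=7). Try each row:
  row 0: fits
  row 1: fits
  row 2: fits
  row 3: fits
  row 4: blocked -> lock at row 3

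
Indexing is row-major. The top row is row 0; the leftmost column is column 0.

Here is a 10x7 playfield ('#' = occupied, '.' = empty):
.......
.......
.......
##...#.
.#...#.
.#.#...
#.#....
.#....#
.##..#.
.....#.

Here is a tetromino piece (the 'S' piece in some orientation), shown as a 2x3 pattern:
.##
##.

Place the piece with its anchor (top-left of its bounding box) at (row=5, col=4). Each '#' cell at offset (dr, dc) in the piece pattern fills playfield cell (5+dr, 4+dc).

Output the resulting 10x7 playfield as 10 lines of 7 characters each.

Fill (5+0,4+1) = (5,5)
Fill (5+0,4+2) = (5,6)
Fill (5+1,4+0) = (6,4)
Fill (5+1,4+1) = (6,5)

Answer: .......
.......
.......
##...#.
.#...#.
.#.#.##
#.#.##.
.#....#
.##..#.
.....#.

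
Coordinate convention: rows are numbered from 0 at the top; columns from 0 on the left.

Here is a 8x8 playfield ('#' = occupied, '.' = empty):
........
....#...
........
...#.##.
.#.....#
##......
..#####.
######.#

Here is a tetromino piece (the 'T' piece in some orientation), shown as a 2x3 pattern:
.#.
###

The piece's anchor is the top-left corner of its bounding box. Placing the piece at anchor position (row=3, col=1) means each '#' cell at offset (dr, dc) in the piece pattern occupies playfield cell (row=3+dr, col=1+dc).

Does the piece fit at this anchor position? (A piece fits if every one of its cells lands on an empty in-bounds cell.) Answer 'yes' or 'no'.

Check each piece cell at anchor (3, 1):
  offset (0,1) -> (3,2): empty -> OK
  offset (1,0) -> (4,1): occupied ('#') -> FAIL
  offset (1,1) -> (4,2): empty -> OK
  offset (1,2) -> (4,3): empty -> OK
All cells valid: no

Answer: no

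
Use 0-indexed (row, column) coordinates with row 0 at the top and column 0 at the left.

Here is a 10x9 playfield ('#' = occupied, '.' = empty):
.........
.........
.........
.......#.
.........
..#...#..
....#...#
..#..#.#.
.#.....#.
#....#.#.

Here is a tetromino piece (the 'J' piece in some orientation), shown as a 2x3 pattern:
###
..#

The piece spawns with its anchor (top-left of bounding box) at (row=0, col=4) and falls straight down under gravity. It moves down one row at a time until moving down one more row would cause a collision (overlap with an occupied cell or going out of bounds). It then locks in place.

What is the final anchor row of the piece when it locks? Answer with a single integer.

Spawn at (row=0, col=4). Try each row:
  row 0: fits
  row 1: fits
  row 2: fits
  row 3: fits
  row 4: blocked -> lock at row 3

Answer: 3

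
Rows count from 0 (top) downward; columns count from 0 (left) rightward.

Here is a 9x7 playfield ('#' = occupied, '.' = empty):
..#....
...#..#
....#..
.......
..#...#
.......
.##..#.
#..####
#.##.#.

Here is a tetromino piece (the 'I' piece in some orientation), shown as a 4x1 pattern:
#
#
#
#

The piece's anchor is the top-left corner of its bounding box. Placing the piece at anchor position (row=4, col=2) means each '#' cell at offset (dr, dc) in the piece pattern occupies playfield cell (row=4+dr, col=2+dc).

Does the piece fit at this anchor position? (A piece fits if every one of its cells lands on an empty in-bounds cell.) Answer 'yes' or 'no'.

Answer: no

Derivation:
Check each piece cell at anchor (4, 2):
  offset (0,0) -> (4,2): occupied ('#') -> FAIL
  offset (1,0) -> (5,2): empty -> OK
  offset (2,0) -> (6,2): occupied ('#') -> FAIL
  offset (3,0) -> (7,2): empty -> OK
All cells valid: no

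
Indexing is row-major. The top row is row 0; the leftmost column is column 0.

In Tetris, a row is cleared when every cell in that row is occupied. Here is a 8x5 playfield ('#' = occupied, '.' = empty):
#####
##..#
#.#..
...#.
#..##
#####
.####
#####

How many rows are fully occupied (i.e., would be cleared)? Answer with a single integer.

Answer: 3

Derivation:
Check each row:
  row 0: 0 empty cells -> FULL (clear)
  row 1: 2 empty cells -> not full
  row 2: 3 empty cells -> not full
  row 3: 4 empty cells -> not full
  row 4: 2 empty cells -> not full
  row 5: 0 empty cells -> FULL (clear)
  row 6: 1 empty cell -> not full
  row 7: 0 empty cells -> FULL (clear)
Total rows cleared: 3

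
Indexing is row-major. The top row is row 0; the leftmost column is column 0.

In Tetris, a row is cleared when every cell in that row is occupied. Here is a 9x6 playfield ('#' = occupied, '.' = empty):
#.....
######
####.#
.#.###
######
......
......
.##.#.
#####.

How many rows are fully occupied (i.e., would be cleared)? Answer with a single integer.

Check each row:
  row 0: 5 empty cells -> not full
  row 1: 0 empty cells -> FULL (clear)
  row 2: 1 empty cell -> not full
  row 3: 2 empty cells -> not full
  row 4: 0 empty cells -> FULL (clear)
  row 5: 6 empty cells -> not full
  row 6: 6 empty cells -> not full
  row 7: 3 empty cells -> not full
  row 8: 1 empty cell -> not full
Total rows cleared: 2

Answer: 2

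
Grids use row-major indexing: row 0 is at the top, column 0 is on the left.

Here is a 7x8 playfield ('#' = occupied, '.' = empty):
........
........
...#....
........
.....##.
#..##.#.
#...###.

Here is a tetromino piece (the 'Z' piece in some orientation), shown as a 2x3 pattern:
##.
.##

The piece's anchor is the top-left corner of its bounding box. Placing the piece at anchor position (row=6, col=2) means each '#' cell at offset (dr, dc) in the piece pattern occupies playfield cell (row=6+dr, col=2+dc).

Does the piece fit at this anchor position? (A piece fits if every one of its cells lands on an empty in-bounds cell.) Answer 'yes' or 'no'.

Check each piece cell at anchor (6, 2):
  offset (0,0) -> (6,2): empty -> OK
  offset (0,1) -> (6,3): empty -> OK
  offset (1,1) -> (7,3): out of bounds -> FAIL
  offset (1,2) -> (7,4): out of bounds -> FAIL
All cells valid: no

Answer: no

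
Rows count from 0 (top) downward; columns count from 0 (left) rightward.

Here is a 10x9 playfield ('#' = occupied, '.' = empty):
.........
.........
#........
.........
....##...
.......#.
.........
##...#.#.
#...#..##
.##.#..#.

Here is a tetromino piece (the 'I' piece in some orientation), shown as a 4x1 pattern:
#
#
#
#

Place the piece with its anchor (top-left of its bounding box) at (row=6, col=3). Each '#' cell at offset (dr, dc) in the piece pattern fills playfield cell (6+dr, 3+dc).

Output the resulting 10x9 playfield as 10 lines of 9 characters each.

Answer: .........
.........
#........
.........
....##...
.......#.
...#.....
##.#.#.#.
#..##..##
.####..#.

Derivation:
Fill (6+0,3+0) = (6,3)
Fill (6+1,3+0) = (7,3)
Fill (6+2,3+0) = (8,3)
Fill (6+3,3+0) = (9,3)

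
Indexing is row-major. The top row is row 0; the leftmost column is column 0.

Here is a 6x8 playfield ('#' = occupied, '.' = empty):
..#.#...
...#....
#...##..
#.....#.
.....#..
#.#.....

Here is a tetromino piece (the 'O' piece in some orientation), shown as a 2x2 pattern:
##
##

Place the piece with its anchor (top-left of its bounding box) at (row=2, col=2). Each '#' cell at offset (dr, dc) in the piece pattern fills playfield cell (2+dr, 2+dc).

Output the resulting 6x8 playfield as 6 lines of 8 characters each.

Fill (2+0,2+0) = (2,2)
Fill (2+0,2+1) = (2,3)
Fill (2+1,2+0) = (3,2)
Fill (2+1,2+1) = (3,3)

Answer: ..#.#...
...#....
#.####..
#.##..#.
.....#..
#.#.....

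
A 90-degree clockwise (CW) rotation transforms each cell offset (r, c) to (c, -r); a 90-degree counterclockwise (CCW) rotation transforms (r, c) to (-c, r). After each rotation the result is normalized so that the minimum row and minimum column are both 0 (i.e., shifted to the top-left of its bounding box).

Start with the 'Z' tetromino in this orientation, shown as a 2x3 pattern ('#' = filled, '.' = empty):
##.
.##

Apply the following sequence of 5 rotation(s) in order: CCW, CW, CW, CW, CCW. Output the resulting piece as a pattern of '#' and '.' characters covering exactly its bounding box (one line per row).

Start:
##.
.##
After rotation 1 (CCW):
.#
##
#.
After rotation 2 (CW):
##.
.##
After rotation 3 (CW):
.#
##
#.
After rotation 4 (CW):
##.
.##
After rotation 5 (CCW):
.#
##
#.

Answer: .#
##
#.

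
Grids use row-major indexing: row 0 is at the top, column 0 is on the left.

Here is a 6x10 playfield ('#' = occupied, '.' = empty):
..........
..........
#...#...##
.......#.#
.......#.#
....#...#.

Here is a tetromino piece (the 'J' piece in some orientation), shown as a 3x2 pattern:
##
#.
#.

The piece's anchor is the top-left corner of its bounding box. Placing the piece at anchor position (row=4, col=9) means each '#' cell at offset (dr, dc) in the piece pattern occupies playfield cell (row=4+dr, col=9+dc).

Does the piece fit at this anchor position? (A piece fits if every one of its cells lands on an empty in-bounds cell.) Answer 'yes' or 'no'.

Check each piece cell at anchor (4, 9):
  offset (0,0) -> (4,9): occupied ('#') -> FAIL
  offset (0,1) -> (4,10): out of bounds -> FAIL
  offset (1,0) -> (5,9): empty -> OK
  offset (2,0) -> (6,9): out of bounds -> FAIL
All cells valid: no

Answer: no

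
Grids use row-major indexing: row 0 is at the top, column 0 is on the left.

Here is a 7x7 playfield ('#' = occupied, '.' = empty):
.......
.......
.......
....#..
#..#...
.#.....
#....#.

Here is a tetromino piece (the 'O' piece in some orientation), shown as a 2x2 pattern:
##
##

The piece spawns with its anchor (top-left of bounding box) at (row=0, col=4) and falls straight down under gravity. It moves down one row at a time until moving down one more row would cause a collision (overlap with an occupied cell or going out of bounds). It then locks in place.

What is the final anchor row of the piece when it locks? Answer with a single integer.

Spawn at (row=0, col=4). Try each row:
  row 0: fits
  row 1: fits
  row 2: blocked -> lock at row 1

Answer: 1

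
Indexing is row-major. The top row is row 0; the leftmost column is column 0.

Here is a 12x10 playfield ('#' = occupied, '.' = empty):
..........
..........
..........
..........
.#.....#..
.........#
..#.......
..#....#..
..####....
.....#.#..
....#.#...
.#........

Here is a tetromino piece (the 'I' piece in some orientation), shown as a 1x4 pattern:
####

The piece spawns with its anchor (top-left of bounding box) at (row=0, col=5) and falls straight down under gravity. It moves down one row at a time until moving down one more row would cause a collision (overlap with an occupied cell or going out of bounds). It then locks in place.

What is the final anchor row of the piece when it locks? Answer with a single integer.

Answer: 3

Derivation:
Spawn at (row=0, col=5). Try each row:
  row 0: fits
  row 1: fits
  row 2: fits
  row 3: fits
  row 4: blocked -> lock at row 3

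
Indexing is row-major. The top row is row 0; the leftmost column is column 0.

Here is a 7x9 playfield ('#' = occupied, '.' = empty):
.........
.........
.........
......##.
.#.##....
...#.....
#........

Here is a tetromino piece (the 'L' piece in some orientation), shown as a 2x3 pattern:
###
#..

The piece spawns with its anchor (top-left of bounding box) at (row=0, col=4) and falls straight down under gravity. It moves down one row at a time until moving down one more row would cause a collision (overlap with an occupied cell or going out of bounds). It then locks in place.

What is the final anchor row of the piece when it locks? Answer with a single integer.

Spawn at (row=0, col=4). Try each row:
  row 0: fits
  row 1: fits
  row 2: fits
  row 3: blocked -> lock at row 2

Answer: 2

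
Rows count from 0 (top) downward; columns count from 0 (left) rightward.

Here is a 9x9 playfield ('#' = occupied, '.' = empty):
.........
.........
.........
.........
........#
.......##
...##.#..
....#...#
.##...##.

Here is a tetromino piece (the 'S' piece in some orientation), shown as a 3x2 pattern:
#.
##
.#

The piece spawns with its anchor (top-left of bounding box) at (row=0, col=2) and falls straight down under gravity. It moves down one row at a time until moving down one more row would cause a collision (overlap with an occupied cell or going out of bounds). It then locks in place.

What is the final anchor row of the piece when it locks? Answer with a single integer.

Answer: 3

Derivation:
Spawn at (row=0, col=2). Try each row:
  row 0: fits
  row 1: fits
  row 2: fits
  row 3: fits
  row 4: blocked -> lock at row 3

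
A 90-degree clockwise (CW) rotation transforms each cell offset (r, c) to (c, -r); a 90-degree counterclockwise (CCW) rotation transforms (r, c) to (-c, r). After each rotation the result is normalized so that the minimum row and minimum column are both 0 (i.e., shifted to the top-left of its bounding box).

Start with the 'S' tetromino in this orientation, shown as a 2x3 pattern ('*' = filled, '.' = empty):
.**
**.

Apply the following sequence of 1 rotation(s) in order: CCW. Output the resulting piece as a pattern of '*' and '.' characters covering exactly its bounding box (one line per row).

Answer: *.
**
.*

Derivation:
Start:
.**
**.
After rotation 1 (CCW):
*.
**
.*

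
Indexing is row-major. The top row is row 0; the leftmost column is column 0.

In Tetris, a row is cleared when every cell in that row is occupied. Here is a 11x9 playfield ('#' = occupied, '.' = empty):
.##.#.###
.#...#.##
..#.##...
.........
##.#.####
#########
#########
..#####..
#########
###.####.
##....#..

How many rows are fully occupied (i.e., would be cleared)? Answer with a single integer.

Check each row:
  row 0: 3 empty cells -> not full
  row 1: 5 empty cells -> not full
  row 2: 6 empty cells -> not full
  row 3: 9 empty cells -> not full
  row 4: 2 empty cells -> not full
  row 5: 0 empty cells -> FULL (clear)
  row 6: 0 empty cells -> FULL (clear)
  row 7: 4 empty cells -> not full
  row 8: 0 empty cells -> FULL (clear)
  row 9: 2 empty cells -> not full
  row 10: 6 empty cells -> not full
Total rows cleared: 3

Answer: 3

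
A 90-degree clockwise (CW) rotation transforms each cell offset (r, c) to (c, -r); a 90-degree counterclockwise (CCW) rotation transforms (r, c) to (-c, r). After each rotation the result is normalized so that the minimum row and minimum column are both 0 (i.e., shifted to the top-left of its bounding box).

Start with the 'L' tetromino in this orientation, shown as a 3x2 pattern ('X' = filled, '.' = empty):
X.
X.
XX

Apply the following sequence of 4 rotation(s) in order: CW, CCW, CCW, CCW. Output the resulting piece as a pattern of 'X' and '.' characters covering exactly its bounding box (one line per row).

Start:
X.
X.
XX
After rotation 1 (CW):
XXX
X..
After rotation 2 (CCW):
X.
X.
XX
After rotation 3 (CCW):
..X
XXX
After rotation 4 (CCW):
XX
.X
.X

Answer: XX
.X
.X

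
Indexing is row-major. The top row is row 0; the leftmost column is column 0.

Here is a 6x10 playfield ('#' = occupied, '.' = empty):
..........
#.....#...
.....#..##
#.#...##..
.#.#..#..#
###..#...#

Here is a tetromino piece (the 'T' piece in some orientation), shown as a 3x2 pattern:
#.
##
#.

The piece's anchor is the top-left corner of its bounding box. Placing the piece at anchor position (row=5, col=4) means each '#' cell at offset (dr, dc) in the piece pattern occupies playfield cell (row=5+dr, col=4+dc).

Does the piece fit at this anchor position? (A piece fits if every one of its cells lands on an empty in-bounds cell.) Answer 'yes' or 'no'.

Answer: no

Derivation:
Check each piece cell at anchor (5, 4):
  offset (0,0) -> (5,4): empty -> OK
  offset (1,0) -> (6,4): out of bounds -> FAIL
  offset (1,1) -> (6,5): out of bounds -> FAIL
  offset (2,0) -> (7,4): out of bounds -> FAIL
All cells valid: no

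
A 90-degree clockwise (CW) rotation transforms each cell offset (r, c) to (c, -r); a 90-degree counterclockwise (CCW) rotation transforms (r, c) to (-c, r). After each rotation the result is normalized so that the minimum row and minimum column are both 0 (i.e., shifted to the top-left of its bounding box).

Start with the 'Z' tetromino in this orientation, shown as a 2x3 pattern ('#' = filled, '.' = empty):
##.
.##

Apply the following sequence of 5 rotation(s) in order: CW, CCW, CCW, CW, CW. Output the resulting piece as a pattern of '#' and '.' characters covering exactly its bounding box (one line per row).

Answer: .#
##
#.

Derivation:
Start:
##.
.##
After rotation 1 (CW):
.#
##
#.
After rotation 2 (CCW):
##.
.##
After rotation 3 (CCW):
.#
##
#.
After rotation 4 (CW):
##.
.##
After rotation 5 (CW):
.#
##
#.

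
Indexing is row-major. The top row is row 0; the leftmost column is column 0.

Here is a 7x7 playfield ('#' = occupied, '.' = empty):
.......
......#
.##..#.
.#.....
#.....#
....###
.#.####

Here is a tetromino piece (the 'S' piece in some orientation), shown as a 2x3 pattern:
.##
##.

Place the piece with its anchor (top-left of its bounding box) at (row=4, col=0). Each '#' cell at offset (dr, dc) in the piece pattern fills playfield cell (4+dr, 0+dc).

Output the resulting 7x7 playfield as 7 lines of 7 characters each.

Answer: .......
......#
.##..#.
.#.....
###...#
##..###
.#.####

Derivation:
Fill (4+0,0+1) = (4,1)
Fill (4+0,0+2) = (4,2)
Fill (4+1,0+0) = (5,0)
Fill (4+1,0+1) = (5,1)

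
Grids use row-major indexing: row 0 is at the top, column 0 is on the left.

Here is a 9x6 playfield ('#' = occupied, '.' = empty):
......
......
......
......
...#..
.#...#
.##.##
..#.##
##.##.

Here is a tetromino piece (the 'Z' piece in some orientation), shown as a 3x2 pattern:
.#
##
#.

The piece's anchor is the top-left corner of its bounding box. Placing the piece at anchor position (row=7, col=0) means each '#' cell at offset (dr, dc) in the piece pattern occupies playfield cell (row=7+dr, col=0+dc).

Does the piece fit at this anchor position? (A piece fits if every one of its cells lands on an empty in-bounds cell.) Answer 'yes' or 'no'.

Answer: no

Derivation:
Check each piece cell at anchor (7, 0):
  offset (0,1) -> (7,1): empty -> OK
  offset (1,0) -> (8,0): occupied ('#') -> FAIL
  offset (1,1) -> (8,1): occupied ('#') -> FAIL
  offset (2,0) -> (9,0): out of bounds -> FAIL
All cells valid: no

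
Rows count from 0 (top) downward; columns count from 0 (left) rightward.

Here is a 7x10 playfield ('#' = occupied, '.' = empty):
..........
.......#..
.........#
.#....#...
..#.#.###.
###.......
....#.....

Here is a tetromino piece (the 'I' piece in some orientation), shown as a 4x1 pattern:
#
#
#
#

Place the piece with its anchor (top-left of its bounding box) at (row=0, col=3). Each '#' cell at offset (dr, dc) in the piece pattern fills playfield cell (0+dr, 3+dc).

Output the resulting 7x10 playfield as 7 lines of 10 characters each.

Fill (0+0,3+0) = (0,3)
Fill (0+1,3+0) = (1,3)
Fill (0+2,3+0) = (2,3)
Fill (0+3,3+0) = (3,3)

Answer: ...#......
...#...#..
...#.....#
.#.#..#...
..#.#.###.
###.......
....#.....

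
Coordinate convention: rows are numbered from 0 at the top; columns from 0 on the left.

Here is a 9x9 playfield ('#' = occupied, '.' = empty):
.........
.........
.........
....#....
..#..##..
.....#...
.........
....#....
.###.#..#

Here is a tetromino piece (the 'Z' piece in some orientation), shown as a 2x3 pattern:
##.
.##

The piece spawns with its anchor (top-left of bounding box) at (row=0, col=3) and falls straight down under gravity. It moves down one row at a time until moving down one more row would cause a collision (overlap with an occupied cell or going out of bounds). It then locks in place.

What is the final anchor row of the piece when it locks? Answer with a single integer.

Answer: 1

Derivation:
Spawn at (row=0, col=3). Try each row:
  row 0: fits
  row 1: fits
  row 2: blocked -> lock at row 1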